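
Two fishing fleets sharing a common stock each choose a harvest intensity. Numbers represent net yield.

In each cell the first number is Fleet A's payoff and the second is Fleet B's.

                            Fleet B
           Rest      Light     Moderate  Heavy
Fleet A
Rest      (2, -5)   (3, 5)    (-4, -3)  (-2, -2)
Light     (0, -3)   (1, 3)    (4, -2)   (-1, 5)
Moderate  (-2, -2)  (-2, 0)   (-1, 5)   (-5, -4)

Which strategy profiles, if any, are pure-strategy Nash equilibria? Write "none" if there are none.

Fleet A against Rest: payoffs 2, 0, -2 → best response Rest.
Fleet A against Light: payoffs 3, 1, -2 → best response Rest.
Fleet A against Moderate: payoffs -4, 4, -1 → best response Light.
Fleet A against Heavy: payoffs -2, -1, -5 → best response Light.
Fleet B against Rest: payoffs -5, 5, -3, -2 → best response Light.
Fleet B against Light: payoffs -3, 3, -2, 5 → best response Heavy.
Fleet B against Moderate: payoffs -2, 0, 5, -4 → best response Moderate.
Mutual best responses: (Rest, Light); (Light, Heavy).

Pure-strategy Nash equilibria: (Rest, Light); (Light, Heavy)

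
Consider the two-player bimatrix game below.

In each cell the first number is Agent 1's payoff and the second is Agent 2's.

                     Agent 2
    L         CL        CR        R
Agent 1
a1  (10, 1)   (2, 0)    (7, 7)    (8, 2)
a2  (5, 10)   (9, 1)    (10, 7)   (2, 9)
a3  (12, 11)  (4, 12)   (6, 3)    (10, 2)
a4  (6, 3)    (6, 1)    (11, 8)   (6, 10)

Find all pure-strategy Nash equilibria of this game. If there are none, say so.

No pure-strategy Nash equilibrium.

Mark each player's best response to every combination of opponents' strategies; a profile where every player is best-responding is a pure Nash equilibrium.
Agent 1 against L: payoffs 10, 5, 12, 6 → best response a3.
Agent 1 against CL: payoffs 2, 9, 4, 6 → best response a2.
Agent 1 against CR: payoffs 7, 10, 6, 11 → best response a4.
Agent 1 against R: payoffs 8, 2, 10, 6 → best response a3.
Agent 2 against a1: payoffs 1, 0, 7, 2 → best response CR.
Agent 2 against a2: payoffs 10, 1, 7, 9 → best response L.
Agent 2 against a3: payoffs 11, 12, 3, 2 → best response CL.
Agent 2 against a4: payoffs 3, 1, 8, 10 → best response R.
No profile is a mutual best response for all players.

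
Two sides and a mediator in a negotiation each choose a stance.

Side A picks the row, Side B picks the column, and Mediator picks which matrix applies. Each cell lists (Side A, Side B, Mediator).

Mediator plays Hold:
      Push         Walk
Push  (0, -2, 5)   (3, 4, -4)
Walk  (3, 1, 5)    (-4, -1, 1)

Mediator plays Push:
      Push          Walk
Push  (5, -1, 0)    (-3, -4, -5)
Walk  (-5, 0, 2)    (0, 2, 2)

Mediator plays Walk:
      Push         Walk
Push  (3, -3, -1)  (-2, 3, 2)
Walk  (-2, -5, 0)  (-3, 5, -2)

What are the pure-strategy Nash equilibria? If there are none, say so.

(Push, Walk, Walk), (Walk, Push, Hold), (Walk, Walk, Push)

Side A against (Push, Hold): payoffs 0, 3 → best response Walk.
Side A against (Push, Push): payoffs 5, -5 → best response Push.
Side A against (Push, Walk): payoffs 3, -2 → best response Push.
Side A against (Walk, Hold): payoffs 3, -4 → best response Push.
Side A against (Walk, Push): payoffs -3, 0 → best response Walk.
Side A against (Walk, Walk): payoffs -2, -3 → best response Push.
Side B against (Push, Hold): payoffs -2, 4 → best response Walk.
Side B against (Push, Push): payoffs -1, -4 → best response Push.
Side B against (Push, Walk): payoffs -3, 3 → best response Walk.
Side B against (Walk, Hold): payoffs 1, -1 → best response Push.
Side B against (Walk, Push): payoffs 0, 2 → best response Walk.
Side B against (Walk, Walk): payoffs -5, 5 → best response Walk.
Mediator against (Push, Push): payoffs 5, 0, -1 → best response Hold.
Mediator against (Push, Walk): payoffs -4, -5, 2 → best response Walk.
Mediator against (Walk, Push): payoffs 5, 2, 0 → best response Hold.
Mediator against (Walk, Walk): payoffs 1, 2, -2 → best response Push.
Mutual best responses: (Push, Walk, Walk); (Walk, Push, Hold); (Walk, Walk, Push).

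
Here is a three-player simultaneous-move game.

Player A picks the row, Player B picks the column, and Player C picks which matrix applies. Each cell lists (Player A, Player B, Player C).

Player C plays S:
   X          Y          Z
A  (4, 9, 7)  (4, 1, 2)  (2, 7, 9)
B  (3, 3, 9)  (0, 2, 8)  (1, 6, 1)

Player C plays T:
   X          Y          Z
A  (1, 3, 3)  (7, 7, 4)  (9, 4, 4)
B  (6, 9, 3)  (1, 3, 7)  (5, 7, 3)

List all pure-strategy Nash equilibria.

Player A against (X, S): payoffs 4, 3 → best response A.
Player A against (X, T): payoffs 1, 6 → best response B.
Player A against (Y, S): payoffs 4, 0 → best response A.
Player A against (Y, T): payoffs 7, 1 → best response A.
Player A against (Z, S): payoffs 2, 1 → best response A.
Player A against (Z, T): payoffs 9, 5 → best response A.
Player B against (A, S): payoffs 9, 1, 7 → best response X.
Player B against (A, T): payoffs 3, 7, 4 → best response Y.
Player B against (B, S): payoffs 3, 2, 6 → best response Z.
Player B against (B, T): payoffs 9, 3, 7 → best response X.
Player C against (A, X): payoffs 7, 3 → best response S.
Player C against (A, Y): payoffs 2, 4 → best response T.
Player C against (A, Z): payoffs 9, 4 → best response S.
Player C against (B, X): payoffs 9, 3 → best response S.
Player C against (B, Y): payoffs 8, 7 → best response S.
Player C against (B, Z): payoffs 1, 3 → best response T.
Mutual best responses: (A, X, S); (A, Y, T).

Pure-strategy Nash equilibria: (A, X, S); (A, Y, T)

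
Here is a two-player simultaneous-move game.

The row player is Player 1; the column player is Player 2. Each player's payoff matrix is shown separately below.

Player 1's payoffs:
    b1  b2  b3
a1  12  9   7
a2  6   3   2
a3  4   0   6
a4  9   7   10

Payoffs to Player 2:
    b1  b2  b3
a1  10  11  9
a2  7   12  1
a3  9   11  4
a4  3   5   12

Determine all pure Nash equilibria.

Player 1 against b1: payoffs 12, 6, 4, 9 → best response a1.
Player 1 against b2: payoffs 9, 3, 0, 7 → best response a1.
Player 1 against b3: payoffs 7, 2, 6, 10 → best response a4.
Player 2 against a1: payoffs 10, 11, 9 → best response b2.
Player 2 against a2: payoffs 7, 12, 1 → best response b2.
Player 2 against a3: payoffs 9, 11, 4 → best response b2.
Player 2 against a4: payoffs 3, 5, 12 → best response b3.
Mutual best responses: (a1, b2); (a4, b3).

(a1, b2), (a4, b3)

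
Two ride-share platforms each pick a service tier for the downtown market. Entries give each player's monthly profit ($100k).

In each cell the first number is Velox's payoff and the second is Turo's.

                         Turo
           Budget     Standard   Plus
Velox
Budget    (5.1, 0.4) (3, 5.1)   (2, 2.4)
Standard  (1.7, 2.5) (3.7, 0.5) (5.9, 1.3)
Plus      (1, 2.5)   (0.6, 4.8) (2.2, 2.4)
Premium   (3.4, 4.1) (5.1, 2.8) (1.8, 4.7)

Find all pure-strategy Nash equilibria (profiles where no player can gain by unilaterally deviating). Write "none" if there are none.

Velox against Budget: payoffs 5.1, 1.7, 1, 3.4 → best response Budget.
Velox against Standard: payoffs 3, 3.7, 0.6, 5.1 → best response Premium.
Velox against Plus: payoffs 2, 5.9, 2.2, 1.8 → best response Standard.
Turo against Budget: payoffs 0.4, 5.1, 2.4 → best response Standard.
Turo against Standard: payoffs 2.5, 0.5, 1.3 → best response Budget.
Turo against Plus: payoffs 2.5, 4.8, 2.4 → best response Standard.
Turo against Premium: payoffs 4.1, 2.8, 4.7 → best response Plus.
No profile is a mutual best response for all players.

This game has no pure Nash equilibrium.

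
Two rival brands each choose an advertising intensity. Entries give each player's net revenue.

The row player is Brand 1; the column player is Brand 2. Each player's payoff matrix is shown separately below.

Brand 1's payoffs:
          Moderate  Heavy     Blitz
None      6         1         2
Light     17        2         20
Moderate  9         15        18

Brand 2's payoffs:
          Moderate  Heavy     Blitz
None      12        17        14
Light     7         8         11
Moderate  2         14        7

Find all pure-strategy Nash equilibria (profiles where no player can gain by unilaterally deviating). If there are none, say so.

Brand 1 against Moderate: payoffs 6, 17, 9 → best response Light.
Brand 1 against Heavy: payoffs 1, 2, 15 → best response Moderate.
Brand 1 against Blitz: payoffs 2, 20, 18 → best response Light.
Brand 2 against None: payoffs 12, 17, 14 → best response Heavy.
Brand 2 against Light: payoffs 7, 8, 11 → best response Blitz.
Brand 2 against Moderate: payoffs 2, 14, 7 → best response Heavy.
Mutual best responses: (Light, Blitz); (Moderate, Heavy).

The pure Nash equilibria are (Light, Blitz); (Moderate, Heavy).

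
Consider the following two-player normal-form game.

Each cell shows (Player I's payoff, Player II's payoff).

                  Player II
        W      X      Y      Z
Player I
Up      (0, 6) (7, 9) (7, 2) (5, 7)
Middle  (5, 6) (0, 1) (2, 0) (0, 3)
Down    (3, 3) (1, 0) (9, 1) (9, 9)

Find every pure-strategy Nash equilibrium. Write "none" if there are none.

Mark each player's best response to every combination of opponents' strategies; a profile where every player is best-responding is a pure Nash equilibrium.
Player I against W: payoffs 0, 5, 3 → best response Middle.
Player I against X: payoffs 7, 0, 1 → best response Up.
Player I against Y: payoffs 7, 2, 9 → best response Down.
Player I against Z: payoffs 5, 0, 9 → best response Down.
Player II against Up: payoffs 6, 9, 2, 7 → best response X.
Player II against Middle: payoffs 6, 1, 0, 3 → best response W.
Player II against Down: payoffs 3, 0, 1, 9 → best response Z.
Mutual best responses: (Up, X); (Middle, W); (Down, Z).

(Up, X), (Middle, W), (Down, Z)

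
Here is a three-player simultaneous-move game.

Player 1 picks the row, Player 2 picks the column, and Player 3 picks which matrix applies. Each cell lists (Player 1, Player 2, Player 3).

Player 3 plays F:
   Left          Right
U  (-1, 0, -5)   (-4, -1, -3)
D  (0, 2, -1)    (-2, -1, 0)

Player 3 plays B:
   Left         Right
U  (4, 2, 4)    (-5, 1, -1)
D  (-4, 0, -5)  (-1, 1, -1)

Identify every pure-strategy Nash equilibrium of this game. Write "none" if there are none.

(U, Left, F): Player 1 can switch to D (-1 → 0). Not NE.
(U, Left, B): Player 1 gets 4, best alternative -4; Player 2 gets 2, best alternative 1; Player 3 gets 4, best alternative -5. No profitable deviation — NE.
(U, Right, F): Player 1 can switch to D (-4 → -2). Not NE.
(U, Right, B): Player 1 can switch to D (-5 → -1). Not NE.
(D, Left, F): Player 1 gets 0, best alternative -1; Player 2 gets 2, best alternative -1; Player 3 gets -1, best alternative -5. No profitable deviation — NE.
(D, Left, B): Player 1 can switch to U (-4 → 4). Not NE.
(D, Right, F): Player 2 can switch to Left (-1 → 2). Not NE.
(D, Right, B): Player 3 can switch to F (-1 → 0). Not NE.

(U, Left, B); (D, Left, F)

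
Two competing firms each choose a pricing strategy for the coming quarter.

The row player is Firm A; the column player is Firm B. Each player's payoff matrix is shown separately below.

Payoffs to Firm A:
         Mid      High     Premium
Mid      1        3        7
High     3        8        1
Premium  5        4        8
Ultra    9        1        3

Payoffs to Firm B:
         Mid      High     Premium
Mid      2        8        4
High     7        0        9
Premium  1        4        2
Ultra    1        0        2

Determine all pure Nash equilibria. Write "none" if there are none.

none

(Mid, Mid): Firm A can switch to High (1 → 3). Not NE.
(Mid, High): Firm A can switch to High (3 → 8). Not NE.
(Mid, Premium): Firm A can switch to Premium (7 → 8). Not NE.
(High, Mid): Firm A can switch to Premium (3 → 5). Not NE.
(High, High): Firm B can switch to Mid (0 → 7). Not NE.
(High, Premium): Firm A can switch to Mid (1 → 7). Not NE.
(Premium, Mid): Firm A can switch to Ultra (5 → 9). Not NE.
(Premium, High): Firm A can switch to High (4 → 8). Not NE.
(Premium, Premium): Firm B can switch to High (2 → 4). Not NE.
(Ultra, Mid): Firm B can switch to Premium (1 → 2). Not NE.
(Ultra, High): Firm A can switch to Mid (1 → 3). Not NE.
(Ultra, Premium): Firm A can switch to Mid (3 → 7). Not NE.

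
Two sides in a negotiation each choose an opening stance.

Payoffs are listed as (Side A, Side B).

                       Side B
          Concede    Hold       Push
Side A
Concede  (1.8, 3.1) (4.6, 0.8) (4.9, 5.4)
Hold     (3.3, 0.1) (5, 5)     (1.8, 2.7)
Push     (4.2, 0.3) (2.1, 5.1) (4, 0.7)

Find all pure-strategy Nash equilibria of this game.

(Concede, Push) and (Hold, Hold)

(Concede, Concede): Side A can switch to Hold (1.8 → 3.3). Not NE.
(Concede, Hold): Side A can switch to Hold (4.6 → 5). Not NE.
(Concede, Push): Side A gets 4.9, best alternative 4; Side B gets 5.4, best alternative 3.1. No profitable deviation — NE.
(Hold, Concede): Side A can switch to Push (3.3 → 4.2). Not NE.
(Hold, Hold): Side A gets 5, best alternative 4.6; Side B gets 5, best alternative 2.7. No profitable deviation — NE.
(Hold, Push): Side A can switch to Concede (1.8 → 4.9). Not NE.
(Push, Concede): Side B can switch to Hold (0.3 → 5.1). Not NE.
(Push, Hold): Side A can switch to Concede (2.1 → 4.6). Not NE.
(Push, Push): Side A can switch to Concede (4 → 4.9). Not NE.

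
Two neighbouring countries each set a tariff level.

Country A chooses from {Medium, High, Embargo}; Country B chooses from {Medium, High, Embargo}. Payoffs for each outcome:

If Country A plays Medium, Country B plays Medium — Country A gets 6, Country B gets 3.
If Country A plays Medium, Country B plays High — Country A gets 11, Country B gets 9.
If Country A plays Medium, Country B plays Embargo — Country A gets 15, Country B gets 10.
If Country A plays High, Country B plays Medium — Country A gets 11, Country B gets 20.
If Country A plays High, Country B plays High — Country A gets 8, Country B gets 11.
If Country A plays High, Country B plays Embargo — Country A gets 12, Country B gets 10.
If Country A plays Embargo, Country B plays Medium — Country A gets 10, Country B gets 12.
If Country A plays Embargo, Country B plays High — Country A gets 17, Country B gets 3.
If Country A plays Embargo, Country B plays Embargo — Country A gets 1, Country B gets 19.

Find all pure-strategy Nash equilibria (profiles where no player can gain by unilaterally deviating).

Country A against Medium: payoffs 6, 11, 10 → best response High.
Country A against High: payoffs 11, 8, 17 → best response Embargo.
Country A against Embargo: payoffs 15, 12, 1 → best response Medium.
Country B against Medium: payoffs 3, 9, 10 → best response Embargo.
Country B against High: payoffs 20, 11, 10 → best response Medium.
Country B against Embargo: payoffs 12, 3, 19 → best response Embargo.
Mutual best responses: (Medium, Embargo); (High, Medium).

Pure-strategy Nash equilibria: (Medium, Embargo), (High, Medium)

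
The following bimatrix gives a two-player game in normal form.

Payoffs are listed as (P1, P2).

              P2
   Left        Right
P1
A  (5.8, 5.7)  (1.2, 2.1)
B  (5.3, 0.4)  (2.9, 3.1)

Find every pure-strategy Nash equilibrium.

Pure-strategy Nash equilibria: (A, Left), (B, Right)

P1 against Left: payoffs 5.8, 5.3 → best response A.
P1 against Right: payoffs 1.2, 2.9 → best response B.
P2 against A: payoffs 5.7, 2.1 → best response Left.
P2 against B: payoffs 0.4, 3.1 → best response Right.
Mutual best responses: (A, Left); (B, Right).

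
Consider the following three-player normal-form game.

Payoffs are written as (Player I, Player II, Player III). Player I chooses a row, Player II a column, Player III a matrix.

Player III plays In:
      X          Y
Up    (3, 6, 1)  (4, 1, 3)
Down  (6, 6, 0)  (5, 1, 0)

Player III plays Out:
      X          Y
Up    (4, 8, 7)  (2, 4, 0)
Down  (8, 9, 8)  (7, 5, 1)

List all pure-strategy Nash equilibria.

The unique pure-strategy Nash equilibrium is (Down, X, Out).

(Up, X, In): Player I can switch to Down (3 → 6). Not NE.
(Up, X, Out): Player I can switch to Down (4 → 8). Not NE.
(Up, Y, In): Player I can switch to Down (4 → 5). Not NE.
(Up, Y, Out): Player I can switch to Down (2 → 7). Not NE.
(Down, X, In): Player III can switch to Out (0 → 8). Not NE.
(Down, X, Out): Player I gets 8, best alternative 4; Player II gets 9, best alternative 5; Player III gets 8, best alternative 0. No profitable deviation — NE.
(Down, Y, In): Player II can switch to X (1 → 6). Not NE.
(Down, Y, Out): Player II can switch to X (5 → 9). Not NE.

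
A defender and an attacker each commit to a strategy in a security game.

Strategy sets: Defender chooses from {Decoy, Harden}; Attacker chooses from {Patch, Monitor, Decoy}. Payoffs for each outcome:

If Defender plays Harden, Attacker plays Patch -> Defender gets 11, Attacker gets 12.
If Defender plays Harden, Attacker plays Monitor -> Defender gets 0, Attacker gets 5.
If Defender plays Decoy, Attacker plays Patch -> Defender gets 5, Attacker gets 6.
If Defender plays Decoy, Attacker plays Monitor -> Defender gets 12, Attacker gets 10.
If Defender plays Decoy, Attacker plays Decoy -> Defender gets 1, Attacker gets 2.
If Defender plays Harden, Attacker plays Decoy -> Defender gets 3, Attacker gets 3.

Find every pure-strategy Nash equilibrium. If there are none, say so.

(Decoy, Patch): Defender can switch to Harden (5 → 11). Not NE.
(Decoy, Monitor): Defender gets 12, best alternative 0; Attacker gets 10, best alternative 6. No profitable deviation — NE.
(Decoy, Decoy): Defender can switch to Harden (1 → 3). Not NE.
(Harden, Patch): Defender gets 11, best alternative 5; Attacker gets 12, best alternative 5. No profitable deviation — NE.
(Harden, Monitor): Defender can switch to Decoy (0 → 12). Not NE.
(Harden, Decoy): Attacker can switch to Patch (3 → 12). Not NE.

(Decoy, Monitor); (Harden, Patch)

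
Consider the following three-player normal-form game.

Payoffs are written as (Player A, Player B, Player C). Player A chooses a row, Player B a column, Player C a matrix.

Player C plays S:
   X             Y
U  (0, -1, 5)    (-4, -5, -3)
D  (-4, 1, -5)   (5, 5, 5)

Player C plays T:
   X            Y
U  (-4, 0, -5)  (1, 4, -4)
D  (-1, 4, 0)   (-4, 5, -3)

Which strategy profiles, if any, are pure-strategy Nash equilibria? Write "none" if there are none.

The pure Nash equilibria are (U, X, S); (D, Y, S).

Player A against (X, S): payoffs 0, -4 → best response U.
Player A against (X, T): payoffs -4, -1 → best response D.
Player A against (Y, S): payoffs -4, 5 → best response D.
Player A against (Y, T): payoffs 1, -4 → best response U.
Player B against (U, S): payoffs -1, -5 → best response X.
Player B against (U, T): payoffs 0, 4 → best response Y.
Player B against (D, S): payoffs 1, 5 → best response Y.
Player B against (D, T): payoffs 4, 5 → best response Y.
Player C against (U, X): payoffs 5, -5 → best response S.
Player C against (U, Y): payoffs -3, -4 → best response S.
Player C against (D, X): payoffs -5, 0 → best response T.
Player C against (D, Y): payoffs 5, -3 → best response S.
Mutual best responses: (U, X, S); (D, Y, S).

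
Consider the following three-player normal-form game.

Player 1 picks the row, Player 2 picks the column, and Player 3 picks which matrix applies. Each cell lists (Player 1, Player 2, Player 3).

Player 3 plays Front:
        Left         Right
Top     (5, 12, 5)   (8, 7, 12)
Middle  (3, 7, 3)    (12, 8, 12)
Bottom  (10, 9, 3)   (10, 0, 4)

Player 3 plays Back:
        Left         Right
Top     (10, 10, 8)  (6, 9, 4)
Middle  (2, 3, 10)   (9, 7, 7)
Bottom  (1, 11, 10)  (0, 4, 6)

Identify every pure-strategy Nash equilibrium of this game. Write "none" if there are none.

Pure-strategy Nash equilibria: (Top, Left, Back); (Middle, Right, Front)

(Top, Left, Front): Player 1 can switch to Bottom (5 → 10). Not NE.
(Top, Left, Back): Player 1 gets 10, best alternative 2; Player 2 gets 10, best alternative 9; Player 3 gets 8, best alternative 5. No profitable deviation — NE.
(Top, Right, Front): Player 1 can switch to Middle (8 → 12). Not NE.
(Top, Right, Back): Player 1 can switch to Middle (6 → 9). Not NE.
(Middle, Left, Front): Player 1 can switch to Top (3 → 5). Not NE.
(Middle, Left, Back): Player 1 can switch to Top (2 → 10). Not NE.
(Middle, Right, Front): Player 1 gets 12, best alternative 10; Player 2 gets 8, best alternative 7; Player 3 gets 12, best alternative 7. No profitable deviation — NE.
(Middle, Right, Back): Player 3 can switch to Front (7 → 12). Not NE.
(The remaining 4 profiles each have a profitable deviation by the same check.)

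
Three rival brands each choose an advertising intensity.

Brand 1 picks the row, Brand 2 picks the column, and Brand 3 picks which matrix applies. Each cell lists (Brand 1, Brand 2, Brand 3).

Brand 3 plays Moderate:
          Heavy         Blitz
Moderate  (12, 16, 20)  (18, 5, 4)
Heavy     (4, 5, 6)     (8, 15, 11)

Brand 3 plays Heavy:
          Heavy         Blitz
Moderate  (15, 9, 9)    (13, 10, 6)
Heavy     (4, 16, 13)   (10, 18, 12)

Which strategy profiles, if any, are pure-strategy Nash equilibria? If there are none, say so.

The pure Nash equilibria are (Moderate, Heavy, Moderate), (Moderate, Blitz, Heavy).

Brand 1 against (Heavy, Moderate): payoffs 12, 4 → best response Moderate.
Brand 1 against (Heavy, Heavy): payoffs 15, 4 → best response Moderate.
Brand 1 against (Blitz, Moderate): payoffs 18, 8 → best response Moderate.
Brand 1 against (Blitz, Heavy): payoffs 13, 10 → best response Moderate.
Brand 2 against (Moderate, Moderate): payoffs 16, 5 → best response Heavy.
Brand 2 against (Moderate, Heavy): payoffs 9, 10 → best response Blitz.
Brand 2 against (Heavy, Moderate): payoffs 5, 15 → best response Blitz.
Brand 2 against (Heavy, Heavy): payoffs 16, 18 → best response Blitz.
Brand 3 against (Moderate, Heavy): payoffs 20, 9 → best response Moderate.
Brand 3 against (Moderate, Blitz): payoffs 4, 6 → best response Heavy.
Brand 3 against (Heavy, Heavy): payoffs 6, 13 → best response Heavy.
Brand 3 against (Heavy, Blitz): payoffs 11, 12 → best response Heavy.
Mutual best responses: (Moderate, Heavy, Moderate); (Moderate, Blitz, Heavy).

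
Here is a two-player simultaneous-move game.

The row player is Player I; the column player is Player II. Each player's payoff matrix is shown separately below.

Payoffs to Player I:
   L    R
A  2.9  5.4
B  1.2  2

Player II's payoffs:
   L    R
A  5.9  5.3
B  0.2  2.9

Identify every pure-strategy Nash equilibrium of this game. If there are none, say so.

For each strategy profile, look for a profitable unilateral deviation.
(A, L): Player I gets 2.9, best alternative 1.2; Player II gets 5.9, best alternative 5.3. No profitable deviation — NE.
(A, R): Player II can switch to L (5.3 → 5.9). Not NE.
(B, L): Player I can switch to A (1.2 → 2.9). Not NE.
(B, R): Player I can switch to A (2 → 5.4). Not NE.

Pure NE: (A, L)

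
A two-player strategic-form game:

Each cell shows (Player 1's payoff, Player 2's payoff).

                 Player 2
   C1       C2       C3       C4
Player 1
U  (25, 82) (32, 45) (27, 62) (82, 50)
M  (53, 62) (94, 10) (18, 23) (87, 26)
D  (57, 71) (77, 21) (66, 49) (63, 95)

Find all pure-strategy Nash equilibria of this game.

none

Player 1 against C1: payoffs 25, 53, 57 → best response D.
Player 1 against C2: payoffs 32, 94, 77 → best response M.
Player 1 against C3: payoffs 27, 18, 66 → best response D.
Player 1 against C4: payoffs 82, 87, 63 → best response M.
Player 2 against U: payoffs 82, 45, 62, 50 → best response C1.
Player 2 against M: payoffs 62, 10, 23, 26 → best response C1.
Player 2 against D: payoffs 71, 21, 49, 95 → best response C4.
No profile is a mutual best response for all players.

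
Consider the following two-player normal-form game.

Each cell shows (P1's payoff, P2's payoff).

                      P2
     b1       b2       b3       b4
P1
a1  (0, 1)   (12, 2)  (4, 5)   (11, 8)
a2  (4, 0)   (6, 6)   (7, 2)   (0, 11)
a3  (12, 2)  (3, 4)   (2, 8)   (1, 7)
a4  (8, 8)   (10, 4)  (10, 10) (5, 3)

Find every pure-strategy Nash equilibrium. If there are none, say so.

(a1, b4) and (a4, b3)

Check each profile: it is a Nash equilibrium iff no player can strictly gain by switching unilaterally.
(a1, b1): P1 can switch to a2 (0 → 4). Not NE.
(a1, b2): P2 can switch to b3 (2 → 5). Not NE.
(a1, b3): P1 can switch to a2 (4 → 7). Not NE.
(a1, b4): P1 gets 11, best alternative 5; P2 gets 8, best alternative 5. No profitable deviation — NE.
(a2, b1): P1 can switch to a3 (4 → 12). Not NE.
(a2, b2): P1 can switch to a1 (6 → 12). Not NE.
(a2, b3): P1 can switch to a4 (7 → 10). Not NE.
(a2, b4): P1 can switch to a1 (0 → 11). Not NE.
(a3, b1): P2 can switch to b2 (2 → 4). Not NE.
(a3, b2): P1 can switch to a1 (3 → 12). Not NE.
(a3, b3): P1 can switch to a1 (2 → 4). Not NE.
(a3, b4): P1 can switch to a1 (1 → 11). Not NE.
(a4, b1): P1 can switch to a3 (8 → 12). Not NE.
(a4, b3): P1 gets 10, best alternative 7; P2 gets 10, best alternative 8. No profitable deviation — NE.
(The remaining 2 profiles each have a profitable deviation by the same check.)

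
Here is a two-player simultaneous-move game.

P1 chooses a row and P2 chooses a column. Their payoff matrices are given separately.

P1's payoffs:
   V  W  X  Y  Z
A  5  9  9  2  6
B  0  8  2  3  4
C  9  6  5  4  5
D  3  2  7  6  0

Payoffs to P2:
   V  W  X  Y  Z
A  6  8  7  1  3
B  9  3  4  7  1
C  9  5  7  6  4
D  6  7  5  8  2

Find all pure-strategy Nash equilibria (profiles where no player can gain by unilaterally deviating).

The pure Nash equilibria are (A, W), (C, V), (D, Y).

(A, V): P1 can switch to C (5 → 9). Not NE.
(A, W): P1 gets 9, best alternative 8; P2 gets 8, best alternative 7. No profitable deviation — NE.
(A, X): P2 can switch to W (7 → 8). Not NE.
(A, Y): P1 can switch to B (2 → 3). Not NE.
(A, Z): P2 can switch to V (3 → 6). Not NE.
(B, V): P1 can switch to A (0 → 5). Not NE.
(B, W): P1 can switch to A (8 → 9). Not NE.
(B, X): P1 can switch to A (2 → 9). Not NE.
(B, Y): P1 can switch to C (3 → 4). Not NE.
(C, V): P1 gets 9, best alternative 5; P2 gets 9, best alternative 7. No profitable deviation — NE.
(D, Y): P1 gets 6, best alternative 4; P2 gets 8, best alternative 7. No profitable deviation — NE.
(The remaining 9 profiles each have a profitable deviation by the same check.)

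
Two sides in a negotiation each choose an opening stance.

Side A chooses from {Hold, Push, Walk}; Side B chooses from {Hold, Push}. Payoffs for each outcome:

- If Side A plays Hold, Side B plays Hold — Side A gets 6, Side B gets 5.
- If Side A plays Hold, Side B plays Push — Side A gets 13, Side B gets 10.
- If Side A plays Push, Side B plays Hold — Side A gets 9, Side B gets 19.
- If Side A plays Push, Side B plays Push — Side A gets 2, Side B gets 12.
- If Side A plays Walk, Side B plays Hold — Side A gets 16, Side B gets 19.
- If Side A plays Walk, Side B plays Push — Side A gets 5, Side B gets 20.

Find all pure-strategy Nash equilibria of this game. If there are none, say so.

Pure NE: (Hold, Push)

(Hold, Hold): Side A can switch to Push (6 → 9). Not NE.
(Hold, Push): Side A gets 13, best alternative 5; Side B gets 10, best alternative 5. No profitable deviation — NE.
(Push, Hold): Side A can switch to Walk (9 → 16). Not NE.
(Push, Push): Side A can switch to Hold (2 → 13). Not NE.
(Walk, Hold): Side B can switch to Push (19 → 20). Not NE.
(Walk, Push): Side A can switch to Hold (5 → 13). Not NE.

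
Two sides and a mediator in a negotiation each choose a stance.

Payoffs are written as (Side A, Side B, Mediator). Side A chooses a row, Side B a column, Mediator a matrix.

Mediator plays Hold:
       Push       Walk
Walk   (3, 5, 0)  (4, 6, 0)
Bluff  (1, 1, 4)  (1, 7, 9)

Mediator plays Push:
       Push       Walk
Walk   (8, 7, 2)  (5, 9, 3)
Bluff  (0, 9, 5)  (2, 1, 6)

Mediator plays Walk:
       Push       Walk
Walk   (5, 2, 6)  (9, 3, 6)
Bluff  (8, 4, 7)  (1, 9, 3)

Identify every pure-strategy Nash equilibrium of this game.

Mark each player's best response to every combination of opponents' strategies; a profile where every player is best-responding is a pure Nash equilibrium.
Side A against (Push, Hold): payoffs 3, 1 → best response Walk.
Side A against (Push, Push): payoffs 8, 0 → best response Walk.
Side A against (Push, Walk): payoffs 5, 8 → best response Bluff.
Side A against (Walk, Hold): payoffs 4, 1 → best response Walk.
Side A against (Walk, Push): payoffs 5, 2 → best response Walk.
Side A against (Walk, Walk): payoffs 9, 1 → best response Walk.
Side B against (Walk, Hold): payoffs 5, 6 → best response Walk.
Side B against (Walk, Push): payoffs 7, 9 → best response Walk.
Side B against (Walk, Walk): payoffs 2, 3 → best response Walk.
Side B against (Bluff, Hold): payoffs 1, 7 → best response Walk.
Side B against (Bluff, Push): payoffs 9, 1 → best response Push.
Side B against (Bluff, Walk): payoffs 4, 9 → best response Walk.
Mediator against (Walk, Push): payoffs 0, 2, 6 → best response Walk.
Mediator against (Walk, Walk): payoffs 0, 3, 6 → best response Walk.
Mediator against (Bluff, Push): payoffs 4, 5, 7 → best response Walk.
Mediator against (Bluff, Walk): payoffs 9, 6, 3 → best response Hold.
Mutual best responses: (Walk, Walk, Walk).

The unique pure-strategy Nash equilibrium is (Walk, Walk, Walk).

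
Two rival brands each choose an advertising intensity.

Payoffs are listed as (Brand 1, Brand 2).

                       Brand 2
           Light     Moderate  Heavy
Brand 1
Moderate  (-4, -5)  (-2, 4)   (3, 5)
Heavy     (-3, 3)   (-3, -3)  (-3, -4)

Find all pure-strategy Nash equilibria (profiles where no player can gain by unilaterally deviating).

Pure-strategy Nash equilibria: (Moderate, Heavy) and (Heavy, Light)

(Moderate, Light): Brand 1 can switch to Heavy (-4 → -3). Not NE.
(Moderate, Moderate): Brand 2 can switch to Heavy (4 → 5). Not NE.
(Moderate, Heavy): Brand 1 gets 3, best alternative -3; Brand 2 gets 5, best alternative 4. No profitable deviation — NE.
(Heavy, Light): Brand 1 gets -3, best alternative -4; Brand 2 gets 3, best alternative -3. No profitable deviation — NE.
(Heavy, Moderate): Brand 1 can switch to Moderate (-3 → -2). Not NE.
(Heavy, Heavy): Brand 1 can switch to Moderate (-3 → 3). Not NE.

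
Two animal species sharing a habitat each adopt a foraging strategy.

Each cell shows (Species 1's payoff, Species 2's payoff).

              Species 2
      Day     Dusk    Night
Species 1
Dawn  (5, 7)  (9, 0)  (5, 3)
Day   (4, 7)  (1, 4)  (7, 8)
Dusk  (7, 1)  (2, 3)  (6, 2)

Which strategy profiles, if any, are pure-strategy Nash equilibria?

(Day, Night)

Species 1 against Day: payoffs 5, 4, 7 → best response Dusk.
Species 1 against Dusk: payoffs 9, 1, 2 → best response Dawn.
Species 1 against Night: payoffs 5, 7, 6 → best response Day.
Species 2 against Dawn: payoffs 7, 0, 3 → best response Day.
Species 2 against Day: payoffs 7, 4, 8 → best response Night.
Species 2 against Dusk: payoffs 1, 3, 2 → best response Dusk.
Mutual best responses: (Day, Night).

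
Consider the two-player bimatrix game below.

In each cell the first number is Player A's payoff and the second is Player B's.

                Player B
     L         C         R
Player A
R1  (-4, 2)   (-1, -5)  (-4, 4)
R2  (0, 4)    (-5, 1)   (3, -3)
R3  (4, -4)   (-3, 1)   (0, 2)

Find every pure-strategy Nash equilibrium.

Player A against L: payoffs -4, 0, 4 → best response R3.
Player A against C: payoffs -1, -5, -3 → best response R1.
Player A against R: payoffs -4, 3, 0 → best response R2.
Player B against R1: payoffs 2, -5, 4 → best response R.
Player B against R2: payoffs 4, 1, -3 → best response L.
Player B against R3: payoffs -4, 1, 2 → best response R.
No profile is a mutual best response for all players.

This game has no pure Nash equilibrium.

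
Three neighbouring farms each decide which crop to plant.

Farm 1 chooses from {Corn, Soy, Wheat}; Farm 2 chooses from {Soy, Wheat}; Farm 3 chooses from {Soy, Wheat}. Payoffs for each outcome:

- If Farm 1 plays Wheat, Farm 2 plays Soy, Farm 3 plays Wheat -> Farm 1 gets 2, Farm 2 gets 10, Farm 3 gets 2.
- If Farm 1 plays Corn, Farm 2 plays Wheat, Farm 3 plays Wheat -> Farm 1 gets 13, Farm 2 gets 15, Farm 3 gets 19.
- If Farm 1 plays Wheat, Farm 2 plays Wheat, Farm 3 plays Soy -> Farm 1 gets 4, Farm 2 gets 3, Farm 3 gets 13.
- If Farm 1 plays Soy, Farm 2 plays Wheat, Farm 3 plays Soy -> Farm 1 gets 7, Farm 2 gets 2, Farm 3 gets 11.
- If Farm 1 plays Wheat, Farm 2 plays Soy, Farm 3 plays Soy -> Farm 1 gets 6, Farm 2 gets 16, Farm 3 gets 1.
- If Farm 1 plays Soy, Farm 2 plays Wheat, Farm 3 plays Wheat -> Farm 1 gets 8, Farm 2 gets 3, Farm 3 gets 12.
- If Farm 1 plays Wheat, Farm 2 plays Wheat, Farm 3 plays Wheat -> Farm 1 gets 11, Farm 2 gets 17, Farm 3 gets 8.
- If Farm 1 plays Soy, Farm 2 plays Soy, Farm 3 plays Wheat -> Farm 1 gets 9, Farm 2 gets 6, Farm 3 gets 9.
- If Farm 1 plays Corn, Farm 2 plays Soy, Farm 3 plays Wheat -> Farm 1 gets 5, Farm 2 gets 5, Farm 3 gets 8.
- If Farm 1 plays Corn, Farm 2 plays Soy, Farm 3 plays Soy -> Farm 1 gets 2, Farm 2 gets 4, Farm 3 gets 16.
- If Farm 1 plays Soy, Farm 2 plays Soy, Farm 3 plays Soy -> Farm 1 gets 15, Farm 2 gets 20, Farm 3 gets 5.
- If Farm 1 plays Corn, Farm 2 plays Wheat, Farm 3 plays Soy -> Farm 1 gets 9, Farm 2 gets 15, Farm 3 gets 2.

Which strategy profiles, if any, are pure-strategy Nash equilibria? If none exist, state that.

(Corn, Wheat, Wheat), (Soy, Soy, Wheat)

Check each profile: it is a Nash equilibrium iff no player can strictly gain by switching unilaterally.
(Corn, Soy, Soy): Farm 1 can switch to Soy (2 → 15). Not NE.
(Corn, Soy, Wheat): Farm 1 can switch to Soy (5 → 9). Not NE.
(Corn, Wheat, Soy): Farm 3 can switch to Wheat (2 → 19). Not NE.
(Corn, Wheat, Wheat): Farm 1 gets 13, best alternative 11; Farm 2 gets 15, best alternative 5; Farm 3 gets 19, best alternative 2. No profitable deviation — NE.
(Soy, Soy, Soy): Farm 3 can switch to Wheat (5 → 9). Not NE.
(Soy, Soy, Wheat): Farm 1 gets 9, best alternative 5; Farm 2 gets 6, best alternative 3; Farm 3 gets 9, best alternative 5. No profitable deviation — NE.
(Soy, Wheat, Soy): Farm 1 can switch to Corn (7 → 9). Not NE.
(Soy, Wheat, Wheat): Farm 1 can switch to Corn (8 → 13). Not NE.
(Wheat, Soy, Soy): Farm 1 can switch to Soy (6 → 15). Not NE.
(Wheat, Soy, Wheat): Farm 1 can switch to Corn (2 → 5). Not NE.
(The remaining 2 profiles each have a profitable deviation by the same check.)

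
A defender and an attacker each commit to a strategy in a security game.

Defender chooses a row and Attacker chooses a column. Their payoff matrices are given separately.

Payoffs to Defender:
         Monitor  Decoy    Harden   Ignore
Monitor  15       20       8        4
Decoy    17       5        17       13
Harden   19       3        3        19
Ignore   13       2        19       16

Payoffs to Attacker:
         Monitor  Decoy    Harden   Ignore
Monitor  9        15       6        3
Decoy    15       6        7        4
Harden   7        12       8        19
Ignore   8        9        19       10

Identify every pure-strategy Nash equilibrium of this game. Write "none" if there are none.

(Monitor, Decoy), (Harden, Ignore), (Ignore, Harden)

(Monitor, Monitor): Defender can switch to Decoy (15 → 17). Not NE.
(Monitor, Decoy): Defender gets 20, best alternative 5; Attacker gets 15, best alternative 9. No profitable deviation — NE.
(Monitor, Harden): Defender can switch to Decoy (8 → 17). Not NE.
(Monitor, Ignore): Defender can switch to Decoy (4 → 13). Not NE.
(Decoy, Monitor): Defender can switch to Harden (17 → 19). Not NE.
(Decoy, Decoy): Defender can switch to Monitor (5 → 20). Not NE.
(Decoy, Harden): Defender can switch to Ignore (17 → 19). Not NE.
(Harden, Ignore): Defender gets 19, best alternative 16; Attacker gets 19, best alternative 12. No profitable deviation — NE.
(Ignore, Harden): Defender gets 19, best alternative 17; Attacker gets 19, best alternative 10. No profitable deviation — NE.
(The remaining 7 profiles each have a profitable deviation by the same check.)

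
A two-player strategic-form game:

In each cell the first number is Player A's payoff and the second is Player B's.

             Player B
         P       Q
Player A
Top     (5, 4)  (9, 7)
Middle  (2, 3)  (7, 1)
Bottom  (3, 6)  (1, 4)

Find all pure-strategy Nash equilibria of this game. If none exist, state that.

Player A against P: payoffs 5, 2, 3 → best response Top.
Player A against Q: payoffs 9, 7, 1 → best response Top.
Player B against Top: payoffs 4, 7 → best response Q.
Player B against Middle: payoffs 3, 1 → best response P.
Player B against Bottom: payoffs 6, 4 → best response P.
Mutual best responses: (Top, Q).

(Top, Q)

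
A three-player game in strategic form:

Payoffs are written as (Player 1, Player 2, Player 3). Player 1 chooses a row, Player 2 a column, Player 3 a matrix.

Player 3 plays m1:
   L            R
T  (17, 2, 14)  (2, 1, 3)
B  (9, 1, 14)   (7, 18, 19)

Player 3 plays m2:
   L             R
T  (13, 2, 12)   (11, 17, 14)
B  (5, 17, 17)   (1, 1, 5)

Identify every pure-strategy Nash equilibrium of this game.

For each player, find the best response to each opponent profile; mutual best responses are the pure NE.
Player 1 against (L, m1): payoffs 17, 9 → best response T.
Player 1 against (L, m2): payoffs 13, 5 → best response T.
Player 1 against (R, m1): payoffs 2, 7 → best response B.
Player 1 against (R, m2): payoffs 11, 1 → best response T.
Player 2 against (T, m1): payoffs 2, 1 → best response L.
Player 2 against (T, m2): payoffs 2, 17 → best response R.
Player 2 against (B, m1): payoffs 1, 18 → best response R.
Player 2 against (B, m2): payoffs 17, 1 → best response L.
Player 3 against (T, L): payoffs 14, 12 → best response m1.
Player 3 against (T, R): payoffs 3, 14 → best response m2.
Player 3 against (B, L): payoffs 14, 17 → best response m2.
Player 3 against (B, R): payoffs 19, 5 → best response m1.
Mutual best responses: (T, L, m1); (T, R, m2); (B, R, m1).

The pure Nash equilibria are (T, L, m1) and (T, R, m2) and (B, R, m1).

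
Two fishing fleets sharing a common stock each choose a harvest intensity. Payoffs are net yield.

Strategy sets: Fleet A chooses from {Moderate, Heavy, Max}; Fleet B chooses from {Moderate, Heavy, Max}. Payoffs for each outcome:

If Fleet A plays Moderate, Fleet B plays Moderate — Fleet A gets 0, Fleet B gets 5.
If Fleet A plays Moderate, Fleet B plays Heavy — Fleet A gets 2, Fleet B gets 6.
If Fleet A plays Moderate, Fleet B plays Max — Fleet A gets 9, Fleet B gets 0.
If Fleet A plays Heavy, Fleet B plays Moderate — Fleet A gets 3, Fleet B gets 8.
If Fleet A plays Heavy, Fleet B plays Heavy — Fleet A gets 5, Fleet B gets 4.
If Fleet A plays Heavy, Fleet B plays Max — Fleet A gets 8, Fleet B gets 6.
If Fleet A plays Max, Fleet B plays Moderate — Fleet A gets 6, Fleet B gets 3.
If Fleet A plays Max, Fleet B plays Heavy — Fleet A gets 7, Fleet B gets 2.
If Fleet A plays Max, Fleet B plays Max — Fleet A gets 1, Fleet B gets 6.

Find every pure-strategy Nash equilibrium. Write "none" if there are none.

There is no pure-strategy Nash equilibrium.

Fleet A against Moderate: payoffs 0, 3, 6 → best response Max.
Fleet A against Heavy: payoffs 2, 5, 7 → best response Max.
Fleet A against Max: payoffs 9, 8, 1 → best response Moderate.
Fleet B against Moderate: payoffs 5, 6, 0 → best response Heavy.
Fleet B against Heavy: payoffs 8, 4, 6 → best response Moderate.
Fleet B against Max: payoffs 3, 2, 6 → best response Max.
No profile is a mutual best response for all players.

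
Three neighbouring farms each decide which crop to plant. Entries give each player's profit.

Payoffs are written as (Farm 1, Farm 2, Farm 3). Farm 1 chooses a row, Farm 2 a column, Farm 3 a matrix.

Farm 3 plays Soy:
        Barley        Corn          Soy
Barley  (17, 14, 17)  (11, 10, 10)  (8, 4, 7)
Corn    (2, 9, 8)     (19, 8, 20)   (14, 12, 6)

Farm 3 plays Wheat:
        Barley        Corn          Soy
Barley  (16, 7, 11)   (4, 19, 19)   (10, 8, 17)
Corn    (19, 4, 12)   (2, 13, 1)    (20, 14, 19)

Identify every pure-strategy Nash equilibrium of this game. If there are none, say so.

The pure Nash equilibria are (Barley, Barley, Soy) and (Barley, Corn, Wheat) and (Corn, Soy, Wheat).

Farm 1 against (Barley, Soy): payoffs 17, 2 → best response Barley.
Farm 1 against (Barley, Wheat): payoffs 16, 19 → best response Corn.
Farm 1 against (Corn, Soy): payoffs 11, 19 → best response Corn.
Farm 1 against (Corn, Wheat): payoffs 4, 2 → best response Barley.
Farm 1 against (Soy, Soy): payoffs 8, 14 → best response Corn.
Farm 1 against (Soy, Wheat): payoffs 10, 20 → best response Corn.
Farm 2 against (Barley, Soy): payoffs 14, 10, 4 → best response Barley.
Farm 2 against (Barley, Wheat): payoffs 7, 19, 8 → best response Corn.
Farm 2 against (Corn, Soy): payoffs 9, 8, 12 → best response Soy.
Farm 2 against (Corn, Wheat): payoffs 4, 13, 14 → best response Soy.
Farm 3 against (Barley, Barley): payoffs 17, 11 → best response Soy.
Farm 3 against (Barley, Corn): payoffs 10, 19 → best response Wheat.
Farm 3 against (Barley, Soy): payoffs 7, 17 → best response Wheat.
Farm 3 against (Corn, Barley): payoffs 8, 12 → best response Wheat.
Farm 3 against (Corn, Corn): payoffs 20, 1 → best response Soy.
Farm 3 against (Corn, Soy): payoffs 6, 19 → best response Wheat.
Mutual best responses: (Barley, Barley, Soy); (Barley, Corn, Wheat); (Corn, Soy, Wheat).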